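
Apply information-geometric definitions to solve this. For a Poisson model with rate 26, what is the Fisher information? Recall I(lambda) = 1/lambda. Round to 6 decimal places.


Fisher information for Poisson: I(lambda) = 1/lambda.
lambda = 26.
I(lambda) = 1/26 = 0.038462

0.038462


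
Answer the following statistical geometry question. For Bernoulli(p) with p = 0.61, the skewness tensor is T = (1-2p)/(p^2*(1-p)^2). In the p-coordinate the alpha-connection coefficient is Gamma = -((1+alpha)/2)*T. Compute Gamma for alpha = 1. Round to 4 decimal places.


Skewness (Amari-Chentsov) tensor: T = (1-2p)/(p^2*(1-p)^2).
p = 0.61, 1-2p = -0.22, p^2 = 0.3721, (1-p)^2 = 0.1521.
T = -0.22/(0.3721 * 0.1521) = -3.887172.
In the p-coordinate, Gamma^(alpha) = Gamma^(0) - (alpha/2)*T with Gamma^(0) = (1/2)*g'(p) = -T/2,
so Gamma^(alpha) = -((1+alpha)/2)*T.
alpha = 1, -(1+alpha)/2 = -1.0.
Gamma = -1.0 * -3.887172 = 3.8872

3.8872


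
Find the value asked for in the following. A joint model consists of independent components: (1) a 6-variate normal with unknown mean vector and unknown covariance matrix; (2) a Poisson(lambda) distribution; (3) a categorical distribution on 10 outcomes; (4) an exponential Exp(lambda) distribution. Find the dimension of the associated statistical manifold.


The dimension of a statistical manifold equals the number of free
(independent) real parameters of the model. For a product of independent
blocks the parameter counts add.
- 6-variate normal: 6 (mean) + 6*7/2 = 21 (symmetric covariance) = 27.
- Poisson (lambda): 1.
- categorical on 10 outcomes (probabilities sum to 1): 10-1 = 9.
- exponential (lambda): 1.
Total = 27 + 1 + 9 + 1 = 38.
Dimension = 38

38


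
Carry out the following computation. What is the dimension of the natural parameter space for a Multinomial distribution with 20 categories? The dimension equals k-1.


Exponential family dimension calculation:
For Multinomial with k=20 categories, dim = k-1 = 19.

19


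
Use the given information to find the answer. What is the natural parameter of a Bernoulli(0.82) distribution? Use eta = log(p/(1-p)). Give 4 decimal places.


Natural parameter for Bernoulli: eta = log(p/(1-p)).
p = 0.82, 1-p = 0.18.
p/(1-p) = 4.555556.
eta = log(4.555556) = 1.5163

1.5163


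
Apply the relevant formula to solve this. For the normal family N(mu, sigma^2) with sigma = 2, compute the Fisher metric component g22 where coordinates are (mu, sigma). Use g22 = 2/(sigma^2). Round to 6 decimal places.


For the 2-parameter normal family, the Fisher metric has:
  g11 = 1/sigma^2, g22 = 2/sigma^2.
sigma = 2, sigma^2 = 4.
g22 = 0.500000

0.500000


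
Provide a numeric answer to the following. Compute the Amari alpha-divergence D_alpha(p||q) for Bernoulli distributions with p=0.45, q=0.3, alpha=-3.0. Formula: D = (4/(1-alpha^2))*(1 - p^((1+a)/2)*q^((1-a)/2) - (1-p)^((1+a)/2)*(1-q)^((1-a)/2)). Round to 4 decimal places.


Amari alpha-divergence:
D = (4/(1-alpha^2))*(1 - p^((1+a)/2)*q^((1-a)/2) - (1-p)^((1+a)/2)*(1-q)^((1-a)/2)).
alpha = -3.0, p = 0.45, q = 0.3.
e1 = (1+alpha)/2 = -1.0, e2 = (1-alpha)/2 = 2.0.
t1 = p^e1 * q^e2 = 0.45^-1.0 * 0.3^2.0 = 0.2.
t2 = (1-p)^e1 * (1-q)^e2 = 0.55^-1.0 * 0.7^2.0 = 0.890909.
4/(1-alpha^2) = -0.5.
D = -0.5*(1 - 0.2 - 0.890909) = 0.0455

0.0455


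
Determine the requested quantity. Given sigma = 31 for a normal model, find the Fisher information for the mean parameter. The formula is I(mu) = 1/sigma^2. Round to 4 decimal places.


The Fisher information for the mean of a normal distribution is I(mu) = 1/sigma^2.
sigma = 31, so sigma^2 = 961.
I(mu) = 1/961 = 0.0010

0.0010


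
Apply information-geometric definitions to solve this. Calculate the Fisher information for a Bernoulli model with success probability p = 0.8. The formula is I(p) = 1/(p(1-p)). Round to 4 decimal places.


For Bernoulli(p), Fisher information is I(p) = 1/(p*(1-p)).
p = 0.8, 1-p = 0.2.
p*(1-p) = 0.16.
I(p) = 1/0.16 = 6.2500

6.2500


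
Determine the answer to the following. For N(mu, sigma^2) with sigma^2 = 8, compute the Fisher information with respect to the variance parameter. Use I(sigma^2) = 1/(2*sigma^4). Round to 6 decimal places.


Fisher information for variance: I(sigma^2) = 1/(2*sigma^4).
sigma^2 = 8, so sigma^4 = 64.
I = 1/(2*64) = 1/128 = 0.007813

0.007813


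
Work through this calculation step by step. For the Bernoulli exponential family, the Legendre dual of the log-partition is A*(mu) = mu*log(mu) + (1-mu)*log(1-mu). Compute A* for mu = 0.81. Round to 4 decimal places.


Legendre transform for Bernoulli:
A*(mu) = mu*log(mu) + (1-mu)*log(1-mu).
mu = 0.81, 1-mu = 0.19.
mu*log(mu) = 0.81*log(0.81) = -0.170684.
(1-mu)*log(1-mu) = 0.19*log(0.19) = -0.315539.
A* = -0.170684 + -0.315539 = -0.4862

-0.4862


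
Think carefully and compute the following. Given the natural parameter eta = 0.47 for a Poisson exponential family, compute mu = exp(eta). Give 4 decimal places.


Expectation parameter for Poisson exponential family:
mu = exp(eta).
eta = 0.47.
mu = exp(0.47) = 1.6000

1.6000


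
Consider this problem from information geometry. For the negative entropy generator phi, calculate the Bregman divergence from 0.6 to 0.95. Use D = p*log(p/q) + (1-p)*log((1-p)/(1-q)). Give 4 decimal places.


Bregman divergence with negative entropy generator:
D = p*log(p/q) + (1-p)*log((1-p)/(1-q)).
p = 0.6, q = 0.95.
p*log(p/q) = 0.6*log(0.6/0.95) = -0.275719.
(1-p)*log((1-p)/(1-q)) = 0.4*log(0.4/0.05) = 0.831777.
D = -0.275719 + 0.831777 = 0.5561

0.5561


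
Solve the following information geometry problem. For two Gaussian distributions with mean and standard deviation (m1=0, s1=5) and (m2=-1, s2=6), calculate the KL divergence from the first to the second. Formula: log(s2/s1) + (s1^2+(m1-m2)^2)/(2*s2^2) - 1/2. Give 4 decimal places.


KL divergence between normal distributions:
KL = log(s2/s1) + (s1^2 + (m1-m2)^2)/(2*s2^2) - 1/2.
log(6/5) = 0.182322.
(5^2 + (0--1)^2)/(2*6^2) = (25 + 1)/72 = 0.361111.
KL = 0.182322 + 0.361111 - 0.5 = 0.0434

0.0434


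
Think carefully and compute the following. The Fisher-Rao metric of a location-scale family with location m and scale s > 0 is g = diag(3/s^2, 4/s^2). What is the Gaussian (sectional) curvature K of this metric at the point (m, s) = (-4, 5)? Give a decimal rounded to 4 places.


The metric has the form g = (A dm^2 + B ds^2)/s^2 with A = 3, B = 4.
Substitute u = sqrt(A/B)*m: g = B*(du^2 + ds^2)/s^2, i.e. B times the
Poincare upper half-plane metric, which has constant Gaussian curvature -1.
Scaling a 2D metric by a constant c divides the Gaussian curvature by c,
so K = -1/B = -1/(4) = -0.2500 everywhere (the point (m, s) = (-4, 5) is irrelevant:
the curvature is constant).
The requested Gaussian curvature is K = -0.2500.

-0.2500


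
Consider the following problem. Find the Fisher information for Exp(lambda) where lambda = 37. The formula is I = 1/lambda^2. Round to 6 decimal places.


Fisher information for exponential: I(lambda) = 1/lambda^2.
lambda = 37, lambda^2 = 1369.
I = 1/1369 = 0.000730

0.000730


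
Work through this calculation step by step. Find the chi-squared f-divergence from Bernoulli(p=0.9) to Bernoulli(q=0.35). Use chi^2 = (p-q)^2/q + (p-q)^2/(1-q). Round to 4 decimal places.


Chi-squared divergence between Bernoulli distributions:
chi^2 = (p-q)^2/q + (p-q)^2/(1-q).
p = 0.9, q = 0.35, p-q = 0.55.
(p-q)^2 = 0.3025.
term1 = 0.3025/0.35 = 0.864286.
term2 = 0.3025/0.65 = 0.465385.
chi^2 = 0.864286 + 0.465385 = 1.3297

1.3297


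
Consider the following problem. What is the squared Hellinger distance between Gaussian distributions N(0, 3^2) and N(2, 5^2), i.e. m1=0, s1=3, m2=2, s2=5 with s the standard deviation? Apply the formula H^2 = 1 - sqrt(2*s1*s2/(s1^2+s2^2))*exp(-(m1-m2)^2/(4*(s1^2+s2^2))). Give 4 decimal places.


Squared Hellinger distance for Gaussians:
H^2 = 1 - sqrt(2*s1*s2/(s1^2+s2^2)) * exp(-(m1-m2)^2/(4*(s1^2+s2^2))).
s1^2 = 9, s2^2 = 25, s1^2+s2^2 = 34.
sqrt(2*3*5/(34)) = 0.939336.
(m1-m2)^2 = (-2)^2 = 4.
exp(-4/(4*34)) = exp(-0.029412) = 0.971017.
H^2 = 1 - 0.939336*0.971017 = 0.0879

0.0879


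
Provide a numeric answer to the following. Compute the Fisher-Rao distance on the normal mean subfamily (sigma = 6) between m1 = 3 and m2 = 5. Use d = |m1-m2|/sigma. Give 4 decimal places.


On the fixed-variance normal subfamily, geodesic distance = |m1-m2|/sigma.
|3 - 5| = 2.
sigma = 6.
d = 2/6 = 0.3333

0.3333


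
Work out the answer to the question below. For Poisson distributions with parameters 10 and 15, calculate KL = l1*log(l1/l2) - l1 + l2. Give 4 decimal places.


KL divergence for Poisson:
KL = l1*log(l1/l2) - l1 + l2.
l1 = 10, l2 = 15.
log(10/15) = -0.405465.
l1*log(l1/l2) = 10 * -0.405465 = -4.054651.
KL = -4.054651 - 10 + 15 = 0.9453

0.9453


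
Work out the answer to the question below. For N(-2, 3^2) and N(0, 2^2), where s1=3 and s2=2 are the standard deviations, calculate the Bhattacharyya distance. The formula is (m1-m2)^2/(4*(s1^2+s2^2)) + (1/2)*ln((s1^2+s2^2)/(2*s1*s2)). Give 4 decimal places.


Bhattacharyya distance between two Gaussians:
DB = (m1-m2)^2/(4*(s1^2+s2^2)) + (1/2)*ln((s1^2+s2^2)/(2*s1*s2)).
(m1-m2)^2 = (-2)^2 = 4.
s1^2+s2^2 = 9 + 4 = 13.
term1 = 4/52 = 0.076923.
term2 = 0.5*ln(13/12.0) = 0.040021.
DB = 0.076923 + 0.040021 = 0.1169

0.1169


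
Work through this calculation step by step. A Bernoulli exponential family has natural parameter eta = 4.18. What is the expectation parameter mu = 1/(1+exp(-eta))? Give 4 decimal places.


Dual coordinate (expectation parameter) for Bernoulli:
mu = 1/(1+exp(-eta)).
eta = 4.18.
exp(-eta) = exp(-4.18) = 0.015299.
mu = 1/(1+0.015299) = 0.9849

0.9849


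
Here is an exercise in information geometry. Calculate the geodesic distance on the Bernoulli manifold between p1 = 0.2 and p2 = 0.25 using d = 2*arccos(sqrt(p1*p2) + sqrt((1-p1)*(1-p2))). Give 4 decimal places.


Geodesic distance on Bernoulli manifold:
d(p1,p2) = 2*arccos(sqrt(p1*p2) + sqrt((1-p1)*(1-p2))).
sqrt(p1*p2) = sqrt(0.2*0.25) = 0.223607.
sqrt((1-p1)*(1-p2)) = sqrt(0.8*0.75) = 0.774597.
arg = 0.223607 + 0.774597 = 0.998203.
d = 2*arccos(0.998203) = 0.1199

0.1199


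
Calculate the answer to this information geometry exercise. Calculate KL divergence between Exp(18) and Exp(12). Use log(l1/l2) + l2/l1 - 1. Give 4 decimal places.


KL divergence for exponential family:
KL = log(l1/l2) + l2/l1 - 1.
log(18/12) = 0.405465.
12/18 = 0.666667.
KL = 0.405465 + 0.666667 - 1 = 0.0721

0.0721


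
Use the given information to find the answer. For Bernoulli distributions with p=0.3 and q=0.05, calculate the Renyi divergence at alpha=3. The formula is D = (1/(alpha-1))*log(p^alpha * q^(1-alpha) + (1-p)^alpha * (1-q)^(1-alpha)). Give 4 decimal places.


Renyi divergence of order alpha between Bernoulli distributions:
D = (1/(alpha-1))*log(p^alpha * q^(1-alpha) + (1-p)^alpha * (1-q)^(1-alpha)).
alpha = 3, p = 0.3, q = 0.05.
p^alpha * q^(1-alpha) = 0.3^3 * 0.05^-2 = 10.8.
(1-p)^alpha * (1-q)^(1-alpha) = 0.7^3 * 0.95^-2 = 0.380055.
sum = 10.8 + 0.380055 = 11.180055.
D = (1/2)*log(11.180055) = 1.2071

1.2071


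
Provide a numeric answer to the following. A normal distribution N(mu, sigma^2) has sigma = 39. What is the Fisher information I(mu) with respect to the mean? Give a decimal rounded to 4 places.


The Fisher information for the mean of a normal distribution is I(mu) = 1/sigma^2.
sigma = 39, so sigma^2 = 1521.
I(mu) = 1/1521 = 0.0007

0.0007


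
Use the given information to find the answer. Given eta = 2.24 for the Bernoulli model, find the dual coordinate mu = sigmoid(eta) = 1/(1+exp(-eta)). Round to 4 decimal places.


Dual coordinate (expectation parameter) for Bernoulli:
mu = 1/(1+exp(-eta)).
eta = 2.24.
exp(-eta) = exp(-2.24) = 0.106459.
mu = 1/(1+0.106459) = 0.9038

0.9038


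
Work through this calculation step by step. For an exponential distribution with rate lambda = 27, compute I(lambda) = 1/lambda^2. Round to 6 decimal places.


Fisher information for exponential: I(lambda) = 1/lambda^2.
lambda = 27, lambda^2 = 729.
I = 1/729 = 0.001372

0.001372


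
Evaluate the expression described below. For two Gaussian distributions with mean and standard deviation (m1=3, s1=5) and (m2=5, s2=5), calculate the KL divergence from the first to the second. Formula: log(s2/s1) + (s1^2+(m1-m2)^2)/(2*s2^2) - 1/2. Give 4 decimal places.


KL divergence between normal distributions:
KL = log(s2/s1) + (s1^2 + (m1-m2)^2)/(2*s2^2) - 1/2.
log(5/5) = 0.0.
(5^2 + (3-5)^2)/(2*5^2) = (25 + 4)/50 = 0.58.
KL = 0.0 + 0.58 - 0.5 = 0.0800

0.0800


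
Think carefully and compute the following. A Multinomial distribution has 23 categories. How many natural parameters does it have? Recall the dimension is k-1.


Exponential family dimension calculation:
For Multinomial with k=23 categories, dim = k-1 = 22.

22


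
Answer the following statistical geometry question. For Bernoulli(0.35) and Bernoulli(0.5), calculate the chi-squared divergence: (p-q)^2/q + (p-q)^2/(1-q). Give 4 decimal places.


Chi-squared divergence between Bernoulli distributions:
chi^2 = (p-q)^2/q + (p-q)^2/(1-q).
p = 0.35, q = 0.5, p-q = -0.15.
(p-q)^2 = 0.0225.
term1 = 0.0225/0.5 = 0.045.
term2 = 0.0225/0.5 = 0.045.
chi^2 = 0.045 + 0.045 = 0.0900

0.0900


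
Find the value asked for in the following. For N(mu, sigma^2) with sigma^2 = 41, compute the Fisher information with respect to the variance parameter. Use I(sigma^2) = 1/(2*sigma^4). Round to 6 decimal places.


Fisher information for variance: I(sigma^2) = 1/(2*sigma^4).
sigma^2 = 41, so sigma^4 = 1681.
I = 1/(2*1681) = 1/3362 = 0.000297

0.000297


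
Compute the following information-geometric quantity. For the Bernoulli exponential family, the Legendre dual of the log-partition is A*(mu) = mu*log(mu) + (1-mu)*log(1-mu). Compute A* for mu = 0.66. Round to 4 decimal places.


Legendre transform for Bernoulli:
A*(mu) = mu*log(mu) + (1-mu)*log(1-mu).
mu = 0.66, 1-mu = 0.34.
mu*log(mu) = 0.66*log(0.66) = -0.27424.
(1-mu)*log(1-mu) = 0.34*log(0.34) = -0.366795.
A* = -0.27424 + -0.366795 = -0.6410

-0.6410


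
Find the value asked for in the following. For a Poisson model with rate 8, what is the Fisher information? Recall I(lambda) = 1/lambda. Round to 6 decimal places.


Fisher information for Poisson: I(lambda) = 1/lambda.
lambda = 8.
I(lambda) = 1/8 = 0.125000

0.125000


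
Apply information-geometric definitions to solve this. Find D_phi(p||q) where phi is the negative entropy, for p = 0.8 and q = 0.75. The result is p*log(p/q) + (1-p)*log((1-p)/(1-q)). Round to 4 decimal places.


Bregman divergence with negative entropy generator:
D = p*log(p/q) + (1-p)*log((1-p)/(1-q)).
p = 0.8, q = 0.75.
p*log(p/q) = 0.8*log(0.8/0.75) = 0.051631.
(1-p)*log((1-p)/(1-q)) = 0.2*log(0.2/0.25) = -0.044629.
D = 0.051631 + -0.044629 = 0.0070

0.0070


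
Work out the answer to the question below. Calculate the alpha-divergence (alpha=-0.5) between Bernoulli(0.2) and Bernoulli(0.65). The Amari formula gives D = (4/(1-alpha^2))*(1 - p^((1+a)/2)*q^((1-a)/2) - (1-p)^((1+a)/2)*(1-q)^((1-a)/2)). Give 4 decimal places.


Amari alpha-divergence:
D = (4/(1-alpha^2))*(1 - p^((1+a)/2)*q^((1-a)/2) - (1-p)^((1+a)/2)*(1-q)^((1-a)/2)).
alpha = -0.5, p = 0.2, q = 0.65.
e1 = (1+alpha)/2 = 0.25, e2 = (1-alpha)/2 = 0.75.
t1 = p^e1 * q^e2 = 0.2^0.25 * 0.65^0.75 = 0.484108.
t2 = (1-p)^e1 * (1-q)^e2 = 0.8^0.25 * 0.35^0.75 = 0.430352.
4/(1-alpha^2) = 5.333333.
D = 5.333333*(1 - 0.484108 - 0.430352) = 0.4562

0.4562


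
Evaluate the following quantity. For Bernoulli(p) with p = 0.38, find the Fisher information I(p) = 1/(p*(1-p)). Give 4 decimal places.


For Bernoulli(p), Fisher information is I(p) = 1/(p*(1-p)).
p = 0.38, 1-p = 0.62.
p*(1-p) = 0.2356.
I(p) = 1/0.2356 = 4.2445

4.2445


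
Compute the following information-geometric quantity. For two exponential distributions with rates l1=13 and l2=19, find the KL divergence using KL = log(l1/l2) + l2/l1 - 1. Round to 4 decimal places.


KL divergence for exponential family:
KL = log(l1/l2) + l2/l1 - 1.
log(13/19) = -0.37949.
19/13 = 1.461538.
KL = -0.37949 + 1.461538 - 1 = 0.0820

0.0820


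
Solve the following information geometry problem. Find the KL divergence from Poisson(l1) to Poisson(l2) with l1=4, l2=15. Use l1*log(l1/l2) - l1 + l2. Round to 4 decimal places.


KL divergence for Poisson:
KL = l1*log(l1/l2) - l1 + l2.
l1 = 4, l2 = 15.
log(4/15) = -1.321756.
l1*log(l1/l2) = 4 * -1.321756 = -5.287023.
KL = -5.287023 - 4 + 15 = 5.7130

5.7130


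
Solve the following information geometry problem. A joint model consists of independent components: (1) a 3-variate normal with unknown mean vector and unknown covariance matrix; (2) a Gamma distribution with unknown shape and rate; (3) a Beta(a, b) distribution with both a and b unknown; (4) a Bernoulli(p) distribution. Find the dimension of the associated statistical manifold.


The dimension of a statistical manifold equals the number of free
(independent) real parameters of the model. For a product of independent
blocks the parameter counts add.
- 3-variate normal: 3 (mean) + 3*4/2 = 6 (symmetric covariance) = 9.
- Gamma (shape, rate): 2.
- Beta (a, b): 2.
- Bernoulli (p): 1.
Total = 9 + 2 + 2 + 1 = 14.
Dimension = 14

14


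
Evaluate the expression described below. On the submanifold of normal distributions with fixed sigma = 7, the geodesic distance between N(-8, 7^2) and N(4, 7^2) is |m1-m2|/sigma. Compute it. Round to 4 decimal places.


On the fixed-variance normal subfamily, geodesic distance = |m1-m2|/sigma.
|-8 - 4| = 12.
sigma = 7.
d = 12/7 = 1.7143

1.7143


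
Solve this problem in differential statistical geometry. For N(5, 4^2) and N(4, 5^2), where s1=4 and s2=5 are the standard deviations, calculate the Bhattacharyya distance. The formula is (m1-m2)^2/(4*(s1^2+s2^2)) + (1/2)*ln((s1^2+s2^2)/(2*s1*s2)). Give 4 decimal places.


Bhattacharyya distance between two Gaussians:
DB = (m1-m2)^2/(4*(s1^2+s2^2)) + (1/2)*ln((s1^2+s2^2)/(2*s1*s2)).
(m1-m2)^2 = (1)^2 = 1.
s1^2+s2^2 = 16 + 25 = 41.
term1 = 1/164 = 0.006098.
term2 = 0.5*ln(41/40.0) = 0.012346.
DB = 0.006098 + 0.012346 = 0.0184

0.0184


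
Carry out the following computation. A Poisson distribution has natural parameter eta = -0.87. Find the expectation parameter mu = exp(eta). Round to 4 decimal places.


Expectation parameter for Poisson exponential family:
mu = exp(eta).
eta = -0.87.
mu = exp(-0.87) = 0.4190

0.4190


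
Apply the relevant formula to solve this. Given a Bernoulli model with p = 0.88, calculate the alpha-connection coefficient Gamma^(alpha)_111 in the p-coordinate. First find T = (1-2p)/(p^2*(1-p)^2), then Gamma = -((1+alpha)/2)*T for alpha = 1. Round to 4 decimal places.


Skewness (Amari-Chentsov) tensor: T = (1-2p)/(p^2*(1-p)^2).
p = 0.88, 1-2p = -0.76, p^2 = 0.7744, (1-p)^2 = 0.0144.
T = -0.76/(0.7744 * 0.0144) = -68.153122.
In the p-coordinate, Gamma^(alpha) = Gamma^(0) - (alpha/2)*T with Gamma^(0) = (1/2)*g'(p) = -T/2,
so Gamma^(alpha) = -((1+alpha)/2)*T.
alpha = 1, -(1+alpha)/2 = -1.0.
Gamma = -1.0 * -68.153122 = 68.1531

68.1531


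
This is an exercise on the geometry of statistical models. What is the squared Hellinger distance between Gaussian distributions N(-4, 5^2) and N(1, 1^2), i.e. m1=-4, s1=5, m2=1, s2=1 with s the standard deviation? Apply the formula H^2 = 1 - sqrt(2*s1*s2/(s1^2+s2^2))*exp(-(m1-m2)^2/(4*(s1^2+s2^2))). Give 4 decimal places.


Squared Hellinger distance for Gaussians:
H^2 = 1 - sqrt(2*s1*s2/(s1^2+s2^2)) * exp(-(m1-m2)^2/(4*(s1^2+s2^2))).
s1^2 = 25, s2^2 = 1, s1^2+s2^2 = 26.
sqrt(2*5*1/(26)) = 0.620174.
(m1-m2)^2 = (-5)^2 = 25.
exp(-25/(4*26)) = exp(-0.240385) = 0.786325.
H^2 = 1 - 0.620174*0.786325 = 0.5123

0.5123


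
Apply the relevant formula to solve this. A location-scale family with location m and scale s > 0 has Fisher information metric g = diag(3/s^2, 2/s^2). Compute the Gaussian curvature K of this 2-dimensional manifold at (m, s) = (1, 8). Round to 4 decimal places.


The metric has the form g = (A dm^2 + B ds^2)/s^2 with A = 3, B = 2.
Substitute u = sqrt(A/B)*m: g = B*(du^2 + ds^2)/s^2, i.e. B times the
Poincare upper half-plane metric, which has constant Gaussian curvature -1.
Scaling a 2D metric by a constant c divides the Gaussian curvature by c,
so K = -1/B = -1/(2) = -0.5000 everywhere (the point (m, s) = (1, 8) is irrelevant:
the curvature is constant).
The requested Gaussian curvature is K = -0.5000.

-0.5000


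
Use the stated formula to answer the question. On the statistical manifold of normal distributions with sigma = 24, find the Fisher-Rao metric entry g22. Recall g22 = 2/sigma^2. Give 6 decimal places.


For the 2-parameter normal family, the Fisher metric has:
  g11 = 1/sigma^2, g22 = 2/sigma^2.
sigma = 24, sigma^2 = 576.
g22 = 0.003472

0.003472


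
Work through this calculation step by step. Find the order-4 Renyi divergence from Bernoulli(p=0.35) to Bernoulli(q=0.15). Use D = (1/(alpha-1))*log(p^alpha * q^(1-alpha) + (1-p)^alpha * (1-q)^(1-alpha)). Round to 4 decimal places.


Renyi divergence of order alpha between Bernoulli distributions:
D = (1/(alpha-1))*log(p^alpha * q^(1-alpha) + (1-p)^alpha * (1-q)^(1-alpha)).
alpha = 4, p = 0.35, q = 0.15.
p^alpha * q^(1-alpha) = 0.35^4 * 0.15^-3 = 4.446296.
(1-p)^alpha * (1-q)^(1-alpha) = 0.65^4 * 0.85^-3 = 0.290668.
sum = 4.446296 + 0.290668 = 4.736964.
D = (1/3)*log(4.736964) = 0.5185

0.5185


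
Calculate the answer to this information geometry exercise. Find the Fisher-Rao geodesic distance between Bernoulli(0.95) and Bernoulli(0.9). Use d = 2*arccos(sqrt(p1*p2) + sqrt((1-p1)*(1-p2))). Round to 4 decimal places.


Geodesic distance on Bernoulli manifold:
d(p1,p2) = 2*arccos(sqrt(p1*p2) + sqrt((1-p1)*(1-p2))).
sqrt(p1*p2) = sqrt(0.95*0.9) = 0.924662.
sqrt((1-p1)*(1-p2)) = sqrt(0.05*0.1) = 0.070711.
arg = 0.924662 + 0.070711 = 0.995373.
d = 2*arccos(0.995373) = 0.1925

0.1925


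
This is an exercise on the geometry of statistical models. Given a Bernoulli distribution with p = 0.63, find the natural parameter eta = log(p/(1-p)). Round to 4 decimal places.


Natural parameter for Bernoulli: eta = log(p/(1-p)).
p = 0.63, 1-p = 0.37.
p/(1-p) = 1.702703.
eta = log(1.702703) = 0.5322

0.5322


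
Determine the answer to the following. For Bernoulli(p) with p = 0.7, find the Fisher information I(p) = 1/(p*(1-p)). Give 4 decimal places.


For Bernoulli(p), Fisher information is I(p) = 1/(p*(1-p)).
p = 0.7, 1-p = 0.3.
p*(1-p) = 0.21.
I(p) = 1/0.21 = 4.7619

4.7619


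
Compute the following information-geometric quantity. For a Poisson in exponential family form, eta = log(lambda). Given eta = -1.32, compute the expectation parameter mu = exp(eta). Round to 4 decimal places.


Expectation parameter for Poisson exponential family:
mu = exp(eta).
eta = -1.32.
mu = exp(-1.32) = 0.2671

0.2671


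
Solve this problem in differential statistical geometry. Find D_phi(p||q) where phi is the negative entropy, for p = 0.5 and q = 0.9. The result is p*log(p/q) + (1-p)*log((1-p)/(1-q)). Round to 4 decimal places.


Bregman divergence with negative entropy generator:
D = p*log(p/q) + (1-p)*log((1-p)/(1-q)).
p = 0.5, q = 0.9.
p*log(p/q) = 0.5*log(0.5/0.9) = -0.293893.
(1-p)*log((1-p)/(1-q)) = 0.5*log(0.5/0.1) = 0.804719.
D = -0.293893 + 0.804719 = 0.5108

0.5108


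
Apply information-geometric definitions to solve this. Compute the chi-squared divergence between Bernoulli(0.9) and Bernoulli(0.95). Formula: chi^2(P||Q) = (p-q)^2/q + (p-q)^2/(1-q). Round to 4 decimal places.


Chi-squared divergence between Bernoulli distributions:
chi^2 = (p-q)^2/q + (p-q)^2/(1-q).
p = 0.9, q = 0.95, p-q = -0.05.
(p-q)^2 = 0.0025.
term1 = 0.0025/0.95 = 0.002632.
term2 = 0.0025/0.05 = 0.05.
chi^2 = 0.002632 + 0.05 = 0.0526

0.0526


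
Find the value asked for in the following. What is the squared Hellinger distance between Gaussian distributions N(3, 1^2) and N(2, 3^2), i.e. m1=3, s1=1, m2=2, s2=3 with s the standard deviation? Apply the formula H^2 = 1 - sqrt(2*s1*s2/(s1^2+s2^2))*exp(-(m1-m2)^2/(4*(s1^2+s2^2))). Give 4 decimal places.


Squared Hellinger distance for Gaussians:
H^2 = 1 - sqrt(2*s1*s2/(s1^2+s2^2)) * exp(-(m1-m2)^2/(4*(s1^2+s2^2))).
s1^2 = 1, s2^2 = 9, s1^2+s2^2 = 10.
sqrt(2*1*3/(10)) = 0.774597.
(m1-m2)^2 = (1)^2 = 1.
exp(-1/(4*10)) = exp(-0.025) = 0.97531.
H^2 = 1 - 0.774597*0.97531 = 0.2445

0.2445


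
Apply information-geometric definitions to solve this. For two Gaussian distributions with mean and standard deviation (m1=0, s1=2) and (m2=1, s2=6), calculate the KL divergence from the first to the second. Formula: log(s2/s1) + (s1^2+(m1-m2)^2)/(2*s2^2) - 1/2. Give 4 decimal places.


KL divergence between normal distributions:
KL = log(s2/s1) + (s1^2 + (m1-m2)^2)/(2*s2^2) - 1/2.
log(6/2) = 1.098612.
(2^2 + (0-1)^2)/(2*6^2) = (4 + 1)/72 = 0.069444.
KL = 1.098612 + 0.069444 - 0.5 = 0.6681

0.6681


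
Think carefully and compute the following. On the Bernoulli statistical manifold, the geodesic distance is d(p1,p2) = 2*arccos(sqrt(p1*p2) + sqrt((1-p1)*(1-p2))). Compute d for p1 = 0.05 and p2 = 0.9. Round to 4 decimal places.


Geodesic distance on Bernoulli manifold:
d(p1,p2) = 2*arccos(sqrt(p1*p2) + sqrt((1-p1)*(1-p2))).
sqrt(p1*p2) = sqrt(0.05*0.9) = 0.212132.
sqrt((1-p1)*(1-p2)) = sqrt(0.95*0.1) = 0.308221.
arg = 0.212132 + 0.308221 = 0.520353.
d = 2*arccos(0.520353) = 2.0471

2.0471


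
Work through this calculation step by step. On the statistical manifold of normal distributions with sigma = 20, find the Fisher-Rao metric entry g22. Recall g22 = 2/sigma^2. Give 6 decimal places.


For the 2-parameter normal family, the Fisher metric has:
  g11 = 1/sigma^2, g22 = 2/sigma^2.
sigma = 20, sigma^2 = 400.
g22 = 0.005000

0.005000


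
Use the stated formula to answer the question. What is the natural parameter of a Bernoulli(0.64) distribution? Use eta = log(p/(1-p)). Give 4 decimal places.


Natural parameter for Bernoulli: eta = log(p/(1-p)).
p = 0.64, 1-p = 0.36.
p/(1-p) = 1.777778.
eta = log(1.777778) = 0.5754

0.5754


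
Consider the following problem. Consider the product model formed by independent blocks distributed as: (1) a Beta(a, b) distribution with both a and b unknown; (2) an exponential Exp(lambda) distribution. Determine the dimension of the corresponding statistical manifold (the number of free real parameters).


The dimension of a statistical manifold equals the number of free
(independent) real parameters of the model. For a product of independent
blocks the parameter counts add.
- Beta (a, b): 2.
- exponential (lambda): 1.
Total = 2 + 1 = 3.
Dimension = 3

3


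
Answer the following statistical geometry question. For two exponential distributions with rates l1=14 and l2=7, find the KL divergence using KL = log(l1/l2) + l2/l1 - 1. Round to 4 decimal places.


KL divergence for exponential family:
KL = log(l1/l2) + l2/l1 - 1.
log(14/7) = 0.693147.
7/14 = 0.5.
KL = 0.693147 + 0.5 - 1 = 0.1931

0.1931


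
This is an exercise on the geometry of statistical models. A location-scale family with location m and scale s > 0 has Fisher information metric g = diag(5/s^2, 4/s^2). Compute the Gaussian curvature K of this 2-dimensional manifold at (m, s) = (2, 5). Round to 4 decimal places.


The metric has the form g = (A dm^2 + B ds^2)/s^2 with A = 5, B = 4.
Substitute u = sqrt(A/B)*m: g = B*(du^2 + ds^2)/s^2, i.e. B times the
Poincare upper half-plane metric, which has constant Gaussian curvature -1.
Scaling a 2D metric by a constant c divides the Gaussian curvature by c,
so K = -1/B = -1/(4) = -0.2500 everywhere (the point (m, s) = (2, 5) is irrelevant:
the curvature is constant).
The requested Gaussian curvature is K = -0.2500.

-0.2500


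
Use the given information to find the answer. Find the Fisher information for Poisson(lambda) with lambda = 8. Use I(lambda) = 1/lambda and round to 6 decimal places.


Fisher information for Poisson: I(lambda) = 1/lambda.
lambda = 8.
I(lambda) = 1/8 = 0.125000

0.125000


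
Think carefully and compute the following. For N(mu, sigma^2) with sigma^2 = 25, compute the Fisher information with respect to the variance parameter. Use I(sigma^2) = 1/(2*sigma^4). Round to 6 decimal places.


Fisher information for variance: I(sigma^2) = 1/(2*sigma^4).
sigma^2 = 25, so sigma^4 = 625.
I = 1/(2*625) = 1/1250 = 0.000800

0.000800


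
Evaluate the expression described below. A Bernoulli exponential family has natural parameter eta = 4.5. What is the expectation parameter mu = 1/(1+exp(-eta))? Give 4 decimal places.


Dual coordinate (expectation parameter) for Bernoulli:
mu = 1/(1+exp(-eta)).
eta = 4.5.
exp(-eta) = exp(-4.5) = 0.011109.
mu = 1/(1+0.011109) = 0.9890

0.9890


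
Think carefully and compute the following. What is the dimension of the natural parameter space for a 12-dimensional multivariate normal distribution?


Exponential family dimension calculation:
For 12-dim MVN: mean has 12 params, covariance has 12*13/2 = 78 unique entries.
Total dim = 12 + 78 = 90.

90


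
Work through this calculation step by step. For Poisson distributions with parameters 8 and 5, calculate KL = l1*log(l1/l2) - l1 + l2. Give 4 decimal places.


KL divergence for Poisson:
KL = l1*log(l1/l2) - l1 + l2.
l1 = 8, l2 = 5.
log(8/5) = 0.470004.
l1*log(l1/l2) = 8 * 0.470004 = 3.760029.
KL = 3.760029 - 8 + 5 = 0.7600

0.7600


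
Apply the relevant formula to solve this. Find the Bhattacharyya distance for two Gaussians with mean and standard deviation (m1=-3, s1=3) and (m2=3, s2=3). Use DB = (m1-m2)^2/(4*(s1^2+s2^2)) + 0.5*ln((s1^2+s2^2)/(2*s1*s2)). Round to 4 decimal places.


Bhattacharyya distance between two Gaussians:
DB = (m1-m2)^2/(4*(s1^2+s2^2)) + (1/2)*ln((s1^2+s2^2)/(2*s1*s2)).
(m1-m2)^2 = (-6)^2 = 36.
s1^2+s2^2 = 9 + 9 = 18.
term1 = 36/72 = 0.5.
term2 = 0.5*ln(18/18.0) = 0.0.
DB = 0.5 + 0.0 = 0.5000

0.5000


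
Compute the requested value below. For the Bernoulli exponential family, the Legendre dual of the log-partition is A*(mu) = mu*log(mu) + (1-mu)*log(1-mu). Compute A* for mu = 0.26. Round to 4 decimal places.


Legendre transform for Bernoulli:
A*(mu) = mu*log(mu) + (1-mu)*log(1-mu).
mu = 0.26, 1-mu = 0.74.
mu*log(mu) = 0.26*log(0.26) = -0.350239.
(1-mu)*log(1-mu) = 0.74*log(0.74) = -0.222818.
A* = -0.350239 + -0.222818 = -0.5731

-0.5731


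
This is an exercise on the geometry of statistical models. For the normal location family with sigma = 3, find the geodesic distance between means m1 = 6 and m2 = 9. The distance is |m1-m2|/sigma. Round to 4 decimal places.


On the fixed-variance normal subfamily, geodesic distance = |m1-m2|/sigma.
|6 - 9| = 3.
sigma = 3.
d = 3/3 = 1.0000

1.0000


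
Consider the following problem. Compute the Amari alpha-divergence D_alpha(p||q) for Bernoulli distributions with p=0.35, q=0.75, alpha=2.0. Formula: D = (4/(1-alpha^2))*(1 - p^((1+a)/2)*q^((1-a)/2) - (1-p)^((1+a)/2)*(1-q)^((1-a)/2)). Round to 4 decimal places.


Amari alpha-divergence:
D = (4/(1-alpha^2))*(1 - p^((1+a)/2)*q^((1-a)/2) - (1-p)^((1+a)/2)*(1-q)^((1-a)/2)).
alpha = 2.0, p = 0.35, q = 0.75.
e1 = (1+alpha)/2 = 1.5, e2 = (1-alpha)/2 = -0.5.
t1 = p^e1 * q^e2 = 0.35^1.5 * 0.75^-0.5 = 0.239096.
t2 = (1-p)^e1 * (1-q)^e2 = 0.65^1.5 * 0.25^-0.5 = 1.048094.
4/(1-alpha^2) = -1.333333.
D = -1.333333*(1 - 0.239096 - 1.048094) = 0.3829

0.3829


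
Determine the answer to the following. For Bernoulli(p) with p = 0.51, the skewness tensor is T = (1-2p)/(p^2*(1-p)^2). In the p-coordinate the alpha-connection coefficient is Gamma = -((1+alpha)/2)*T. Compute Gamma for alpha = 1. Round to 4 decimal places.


Skewness (Amari-Chentsov) tensor: T = (1-2p)/(p^2*(1-p)^2).
p = 0.51, 1-2p = -0.02, p^2 = 0.2601, (1-p)^2 = 0.2401.
T = -0.02/(0.2601 * 0.2401) = -0.320256.
In the p-coordinate, Gamma^(alpha) = Gamma^(0) - (alpha/2)*T with Gamma^(0) = (1/2)*g'(p) = -T/2,
so Gamma^(alpha) = -((1+alpha)/2)*T.
alpha = 1, -(1+alpha)/2 = -1.0.
Gamma = -1.0 * -0.320256 = 0.3203

0.3203


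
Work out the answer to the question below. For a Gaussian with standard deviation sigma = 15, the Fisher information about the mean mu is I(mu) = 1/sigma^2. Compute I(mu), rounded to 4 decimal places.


The Fisher information for the mean of a normal distribution is I(mu) = 1/sigma^2.
sigma = 15, so sigma^2 = 225.
I(mu) = 1/225 = 0.0044

0.0044


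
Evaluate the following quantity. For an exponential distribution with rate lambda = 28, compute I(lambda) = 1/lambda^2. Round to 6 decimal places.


Fisher information for exponential: I(lambda) = 1/lambda^2.
lambda = 28, lambda^2 = 784.
I = 1/784 = 0.001276

0.001276


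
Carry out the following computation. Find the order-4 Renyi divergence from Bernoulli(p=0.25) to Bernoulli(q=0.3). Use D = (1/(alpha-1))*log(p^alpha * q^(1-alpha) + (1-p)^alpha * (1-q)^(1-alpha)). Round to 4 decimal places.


Renyi divergence of order alpha between Bernoulli distributions:
D = (1/(alpha-1))*log(p^alpha * q^(1-alpha) + (1-p)^alpha * (1-q)^(1-alpha)).
alpha = 4, p = 0.25, q = 0.3.
p^alpha * q^(1-alpha) = 0.25^4 * 0.3^-3 = 0.144676.
(1-p)^alpha * (1-q)^(1-alpha) = 0.75^4 * 0.7^-3 = 0.922467.
sum = 0.144676 + 0.922467 = 1.067143.
D = (1/3)*log(1.067143) = 0.0217

0.0217


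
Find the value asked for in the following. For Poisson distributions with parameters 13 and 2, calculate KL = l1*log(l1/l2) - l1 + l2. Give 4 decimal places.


KL divergence for Poisson:
KL = l1*log(l1/l2) - l1 + l2.
l1 = 13, l2 = 2.
log(13/2) = 1.871802.
l1*log(l1/l2) = 13 * 1.871802 = 24.333428.
KL = 24.333428 - 13 + 2 = 13.3334

13.3334


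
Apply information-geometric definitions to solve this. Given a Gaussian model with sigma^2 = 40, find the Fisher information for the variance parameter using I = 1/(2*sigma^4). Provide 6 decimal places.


Fisher information for variance: I(sigma^2) = 1/(2*sigma^4).
sigma^2 = 40, so sigma^4 = 1600.
I = 1/(2*1600) = 1/3200 = 0.000313

0.000313


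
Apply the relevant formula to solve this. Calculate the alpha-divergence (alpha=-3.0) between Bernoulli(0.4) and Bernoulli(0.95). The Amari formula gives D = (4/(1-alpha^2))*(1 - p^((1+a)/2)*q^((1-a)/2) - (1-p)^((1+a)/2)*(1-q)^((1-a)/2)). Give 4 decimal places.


Amari alpha-divergence:
D = (4/(1-alpha^2))*(1 - p^((1+a)/2)*q^((1-a)/2) - (1-p)^((1+a)/2)*(1-q)^((1-a)/2)).
alpha = -3.0, p = 0.4, q = 0.95.
e1 = (1+alpha)/2 = -1.0, e2 = (1-alpha)/2 = 2.0.
t1 = p^e1 * q^e2 = 0.4^-1.0 * 0.95^2.0 = 2.25625.
t2 = (1-p)^e1 * (1-q)^e2 = 0.6^-1.0 * 0.05^2.0 = 0.004167.
4/(1-alpha^2) = -0.5.
D = -0.5*(1 - 2.25625 - 0.004167) = 0.6302

0.6302


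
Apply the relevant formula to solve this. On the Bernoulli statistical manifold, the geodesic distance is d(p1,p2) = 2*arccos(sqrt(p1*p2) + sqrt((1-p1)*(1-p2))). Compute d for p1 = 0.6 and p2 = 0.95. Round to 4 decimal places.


Geodesic distance on Bernoulli manifold:
d(p1,p2) = 2*arccos(sqrt(p1*p2) + sqrt((1-p1)*(1-p2))).
sqrt(p1*p2) = sqrt(0.6*0.95) = 0.754983.
sqrt((1-p1)*(1-p2)) = sqrt(0.4*0.05) = 0.141421.
arg = 0.754983 + 0.141421 = 0.896405.
d = 2*arccos(0.896405) = 0.9184

0.9184


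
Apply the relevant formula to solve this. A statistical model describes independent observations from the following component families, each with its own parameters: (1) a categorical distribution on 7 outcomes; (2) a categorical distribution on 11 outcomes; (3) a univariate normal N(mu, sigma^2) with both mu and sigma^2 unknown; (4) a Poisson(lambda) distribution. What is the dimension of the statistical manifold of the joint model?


The dimension of a statistical manifold equals the number of free
(independent) real parameters of the model. For a product of independent
blocks the parameter counts add.
- categorical on 7 outcomes (probabilities sum to 1): 7-1 = 6.
- categorical on 11 outcomes (probabilities sum to 1): 11-1 = 10.
- normal (mu, sigma^2): 2.
- Poisson (lambda): 1.
Total = 6 + 10 + 2 + 1 = 19.
Dimension = 19

19


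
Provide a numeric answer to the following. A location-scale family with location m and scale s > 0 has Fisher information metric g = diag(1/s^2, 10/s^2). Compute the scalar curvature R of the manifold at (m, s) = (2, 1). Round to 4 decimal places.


The metric has the form g = (A dm^2 + B ds^2)/s^2 with A = 1, B = 10.
Substitute u = sqrt(A/B)*m: g = B*(du^2 + ds^2)/s^2, i.e. B times the
Poincare upper half-plane metric, which has constant Gaussian curvature -1.
Scaling a 2D metric by a constant c divides the Gaussian curvature by c,
so K = -1/B = -1/(10) = -0.1000 everywhere (the point (m, s) = (2, 1) is irrelevant:
the curvature is constant).
Scalar curvature in dimension 2: R = 2K = -2/(10) = -0.2000.

-0.2000


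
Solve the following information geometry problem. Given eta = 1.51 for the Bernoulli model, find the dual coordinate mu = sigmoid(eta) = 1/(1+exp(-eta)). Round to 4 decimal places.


Dual coordinate (expectation parameter) for Bernoulli:
mu = 1/(1+exp(-eta)).
eta = 1.51.
exp(-eta) = exp(-1.51) = 0.22091.
mu = 1/(1+0.22091) = 0.8191

0.8191


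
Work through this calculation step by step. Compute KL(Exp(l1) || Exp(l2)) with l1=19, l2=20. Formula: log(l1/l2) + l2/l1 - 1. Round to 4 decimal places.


KL divergence for exponential family:
KL = log(l1/l2) + l2/l1 - 1.
log(19/20) = -0.051293.
20/19 = 1.052632.
KL = -0.051293 + 1.052632 - 1 = 0.0013

0.0013


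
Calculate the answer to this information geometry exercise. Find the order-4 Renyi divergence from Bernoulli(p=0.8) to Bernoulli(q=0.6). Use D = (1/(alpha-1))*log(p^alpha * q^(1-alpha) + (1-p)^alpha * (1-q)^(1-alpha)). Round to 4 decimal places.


Renyi divergence of order alpha between Bernoulli distributions:
D = (1/(alpha-1))*log(p^alpha * q^(1-alpha) + (1-p)^alpha * (1-q)^(1-alpha)).
alpha = 4, p = 0.8, q = 0.6.
p^alpha * q^(1-alpha) = 0.8^4 * 0.6^-3 = 1.896296.
(1-p)^alpha * (1-q)^(1-alpha) = 0.2^4 * 0.4^-3 = 0.025.
sum = 1.896296 + 0.025 = 1.921296.
D = (1/3)*log(1.921296) = 0.2177

0.2177


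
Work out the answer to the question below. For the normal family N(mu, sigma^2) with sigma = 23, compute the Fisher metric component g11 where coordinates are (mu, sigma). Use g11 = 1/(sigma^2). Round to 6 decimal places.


For the 2-parameter normal family, the Fisher metric has:
  g11 = 1/sigma^2, g22 = 2/sigma^2.
sigma = 23, sigma^2 = 529.
g11 = 0.001890

0.001890


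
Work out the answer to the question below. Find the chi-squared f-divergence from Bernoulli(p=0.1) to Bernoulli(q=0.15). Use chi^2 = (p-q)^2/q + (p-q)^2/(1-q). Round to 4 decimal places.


Chi-squared divergence between Bernoulli distributions:
chi^2 = (p-q)^2/q + (p-q)^2/(1-q).
p = 0.1, q = 0.15, p-q = -0.05.
(p-q)^2 = 0.0025.
term1 = 0.0025/0.15 = 0.016667.
term2 = 0.0025/0.85 = 0.002941.
chi^2 = 0.016667 + 0.002941 = 0.0196

0.0196


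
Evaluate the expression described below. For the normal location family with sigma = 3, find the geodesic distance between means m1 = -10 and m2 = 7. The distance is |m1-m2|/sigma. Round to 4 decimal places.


On the fixed-variance normal subfamily, geodesic distance = |m1-m2|/sigma.
|-10 - 7| = 17.
sigma = 3.
d = 17/3 = 5.6667

5.6667


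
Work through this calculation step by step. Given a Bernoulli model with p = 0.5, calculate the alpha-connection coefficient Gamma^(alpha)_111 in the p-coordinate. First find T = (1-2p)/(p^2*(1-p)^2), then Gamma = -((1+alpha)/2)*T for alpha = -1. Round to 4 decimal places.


Skewness (Amari-Chentsov) tensor: T = (1-2p)/(p^2*(1-p)^2).
p = 0.5, 1-2p = 0.0, p^2 = 0.25, (1-p)^2 = 0.25.
T = 0.0/(0.25 * 0.25) = 0.0.
In the p-coordinate, Gamma^(alpha) = Gamma^(0) - (alpha/2)*T with Gamma^(0) = (1/2)*g'(p) = -T/2,
so Gamma^(alpha) = -((1+alpha)/2)*T.
alpha = -1, -(1+alpha)/2 = 0.0.
Gamma = 0.0 * 0.0 = 0.0000

0.0000


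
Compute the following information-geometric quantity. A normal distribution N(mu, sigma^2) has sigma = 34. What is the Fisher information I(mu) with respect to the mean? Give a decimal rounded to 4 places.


The Fisher information for the mean of a normal distribution is I(mu) = 1/sigma^2.
sigma = 34, so sigma^2 = 1156.
I(mu) = 1/1156 = 0.0009

0.0009
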